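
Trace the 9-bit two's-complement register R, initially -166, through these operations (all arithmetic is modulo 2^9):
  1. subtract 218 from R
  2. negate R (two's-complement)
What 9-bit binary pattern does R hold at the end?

Start: R = -166 = 101011010.
R = -166 − 218 = -384; wraps to 128 = 010000000
R = −(128) = -128 = 110000000

110000000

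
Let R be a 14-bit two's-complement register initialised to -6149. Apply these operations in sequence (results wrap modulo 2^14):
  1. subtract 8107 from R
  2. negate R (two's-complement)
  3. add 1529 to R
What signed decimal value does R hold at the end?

Start: R = -6149 = 10011111111011.
R = -6149 − 8107 = -14256; wraps to 2128 = 00100001010000
R = −(2128) = -2128 = 11011110110000
R = -2128 + 1529 = -599 = 11110110101001

-599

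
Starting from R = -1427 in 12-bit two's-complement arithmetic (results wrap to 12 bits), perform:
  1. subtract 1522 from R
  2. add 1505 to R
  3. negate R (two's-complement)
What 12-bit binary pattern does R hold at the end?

010110100100

Start: R = -1427 = 101001101101.
R = -1427 − 1522 = -2949; wraps to 1147 = 010001111011
R = 1147 + 1505 = 2652; wraps to -1444 = 101001011100
R = −(-1444) = 1444 = 010110100100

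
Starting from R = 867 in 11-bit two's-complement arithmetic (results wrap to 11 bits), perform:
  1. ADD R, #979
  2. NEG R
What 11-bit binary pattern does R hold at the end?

00011001010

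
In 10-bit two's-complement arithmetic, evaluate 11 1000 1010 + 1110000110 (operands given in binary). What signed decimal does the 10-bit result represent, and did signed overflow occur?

-240; no overflow

11 1000 1010 → 1110001010 = -118 (signed)
1110000110 = -122 (signed)
  1110001010
+ 1110000110
= 1100010000  (discard carry-out 1)
Result 1100010000: MSB = 1 → 784 − 1024 = -240.
Both addends are negative and so is the stored result: no signed overflow.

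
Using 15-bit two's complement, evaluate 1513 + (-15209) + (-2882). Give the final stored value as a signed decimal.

1513 + (-15209) = -13696 (100101010000000)
-13696 + (-2882) = -16578 → wraps to 16190 (011111100111110)

16190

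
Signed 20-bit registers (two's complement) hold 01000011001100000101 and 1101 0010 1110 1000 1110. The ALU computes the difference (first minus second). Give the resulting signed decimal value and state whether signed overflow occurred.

01000011001100000101 = 275205 (signed)
1101 0010 1110 1000 1110 → 11010010111010001110 = -184690 (signed)
Subtract via negate-and-add: invert 11010010111010001110 + 1 = 00101101000101110010 (i.e. 184690).
  01000011001100000101
+ 00101101000101110010
= 01110000010001110111
Result 01110000010001110111: MSB = 0 → value 459895.
Both addends (after negating the subtrahend) are non-negative and so is the stored result: no signed overflow.

459895; no overflow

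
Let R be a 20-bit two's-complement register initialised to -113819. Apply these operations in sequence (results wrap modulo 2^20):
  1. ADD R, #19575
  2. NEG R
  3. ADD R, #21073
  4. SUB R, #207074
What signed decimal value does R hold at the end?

Start: R = -113819 = 11100100001101100101.
R = -113819 + 19575 = -94244 = 11101000111111011100
R = −(-94244) = 94244 = 00010111000000100100
R = 94244 + 21073 = 115317 = 00011100001001110101
R = 115317 − 207074 = -91757 = 11101001100110010011

-91757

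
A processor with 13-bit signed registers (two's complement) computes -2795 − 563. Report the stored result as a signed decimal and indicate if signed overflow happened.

-3358; no overflow

-2795 → 1010100010101
563 → 0001000110011
Subtract via negate-and-add: invert 0001000110011 + 1 = 1110111001101 (i.e. -563).
  1010100010101
+ 1110111001101
= 1001011100010  (discard carry-out 1)
Result 1001011100010: MSB = 1 → 4834 − 8192 = -3358.
Both addends (after negating the subtrahend) are negative and so is the stored result: no signed overflow.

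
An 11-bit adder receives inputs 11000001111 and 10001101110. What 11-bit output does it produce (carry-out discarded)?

01001111101

  11000001111
+ 10001101110
= 01001111101  (discard carry-out 1)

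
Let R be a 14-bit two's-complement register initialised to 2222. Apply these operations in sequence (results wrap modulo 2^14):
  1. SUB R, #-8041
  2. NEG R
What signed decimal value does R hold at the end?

Start: R = 2222 = 00100010101110.
R = 2222 − (-8041) = 10263; wraps to -6121 = 10100000010111
R = −(-6121) = 6121 = 01011111101001

6121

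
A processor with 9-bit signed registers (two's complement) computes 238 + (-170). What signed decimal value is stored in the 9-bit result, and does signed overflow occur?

238 → 011101110
-170 → 101010110
  011101110
+ 101010110
= 001000100  (discard carry-out 1)
Result 001000100: MSB = 0 → value 68.
Addends have opposite signs, so signed overflow cannot occur.

68; no overflow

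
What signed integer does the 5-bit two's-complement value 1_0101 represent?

MSB is 1, so the value is negative.
Unsigned reading: 21. Subtract 2^5 = 32: 21 − 32 = -11.

-11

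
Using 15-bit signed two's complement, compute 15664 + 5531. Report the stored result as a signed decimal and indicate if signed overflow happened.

-11573; overflow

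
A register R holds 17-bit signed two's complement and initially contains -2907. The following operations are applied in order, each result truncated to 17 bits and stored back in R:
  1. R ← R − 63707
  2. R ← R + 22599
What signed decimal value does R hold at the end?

Start: R = -2907 = 11111010010100101.
R = -2907 − 63707 = -66614; wraps to 64458 = 01111101111001010
R = 64458 + 22599 = 87057; wraps to -44015 = 10101010000010001

-44015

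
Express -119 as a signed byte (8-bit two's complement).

|-119| = 119 = 01110111 in 8 bits.
Invert the bits: 10001000. Add 1: 10001001.
Check: 10001001 reads as 137 − 256 = -119.

10001001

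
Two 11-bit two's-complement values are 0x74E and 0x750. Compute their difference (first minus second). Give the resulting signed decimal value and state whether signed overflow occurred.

-2; no overflow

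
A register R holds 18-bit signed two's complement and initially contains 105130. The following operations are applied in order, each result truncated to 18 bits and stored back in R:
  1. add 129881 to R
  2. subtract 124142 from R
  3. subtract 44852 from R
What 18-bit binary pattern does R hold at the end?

010000000111100001

Start: R = 105130 = 011001101010101010.
R = 105130 + 129881 = 235011; wraps to -27133 = 111001011000000011
R = -27133 − 124142 = -151275; wraps to 110869 = 011011000100010101
R = 110869 − 44852 = 66017 = 010000000111100001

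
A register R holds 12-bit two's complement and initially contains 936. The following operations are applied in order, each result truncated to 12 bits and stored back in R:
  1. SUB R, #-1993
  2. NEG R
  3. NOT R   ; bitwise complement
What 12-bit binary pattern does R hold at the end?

101101110000

Start: R = 936 = 001110101000.
R = 936 − (-1993) = 2929; wraps to -1167 = 101101110001
R = −(-1167) = 1167 = 010010001111
R = NOT 010010001111 = 101101110000 = -1168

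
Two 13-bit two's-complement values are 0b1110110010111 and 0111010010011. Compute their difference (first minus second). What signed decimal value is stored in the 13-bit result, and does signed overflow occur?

3844; overflow

0b1110110010111 → 1110110010111 = -617 (signed)
0111010010011 = 3731 (signed)
Subtract via negate-and-add: invert 0111010010011 + 1 = 1000101101101 (i.e. -3731).
  1110110010111
+ 1000101101101
= 0111100000100  (discard carry-out 1)
Result 0111100000100: MSB = 0 → value 3844.
Both addends (after negating the subtrahend) are negative but the stored result is non-negative: signed overflow. The true value -617 − 3731 = -4348 lies outside [-4096, 4095].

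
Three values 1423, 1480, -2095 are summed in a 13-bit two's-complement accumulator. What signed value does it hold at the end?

1423 + 1480 = 2903 (0101101010111)
2903 + (-2095) = 808 (0001100101000)

808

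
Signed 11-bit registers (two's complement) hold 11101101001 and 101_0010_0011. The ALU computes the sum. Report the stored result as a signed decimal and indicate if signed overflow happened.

-884; no overflow

11101101001 = -151 (signed)
101_0010_0011 → 10100100011 = -733 (signed)
  11101101001
+ 10100100011
= 10010001100  (discard carry-out 1)
Result 10010001100: MSB = 1 → 1164 − 2048 = -884.
Both addends are negative and so is the stored result: no signed overflow.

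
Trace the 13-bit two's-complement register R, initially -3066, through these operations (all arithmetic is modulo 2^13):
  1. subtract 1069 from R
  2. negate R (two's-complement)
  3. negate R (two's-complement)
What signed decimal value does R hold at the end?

Start: R = -3066 = 1010000000110.
R = -3066 − 1069 = -4135; wraps to 4057 = 0111111011001
R = −(4057) = -4057 = 1000000100111
R = −(-4057) = 4057 = 0111111011001

4057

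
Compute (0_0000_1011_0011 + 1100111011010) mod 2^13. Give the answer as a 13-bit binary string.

  0000010110011
+ 1100111011010
= 1101010001101

1101010001101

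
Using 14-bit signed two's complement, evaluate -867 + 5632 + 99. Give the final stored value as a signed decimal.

4864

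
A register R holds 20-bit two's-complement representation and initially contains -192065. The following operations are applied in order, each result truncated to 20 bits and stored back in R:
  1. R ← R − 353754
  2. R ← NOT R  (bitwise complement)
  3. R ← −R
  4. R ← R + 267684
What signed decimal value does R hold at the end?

-278134

Start: R = -192065 = 11010001000110111111.
R = -192065 − 353754 = -545819; wraps to 502757 = 01111010101111100101
R = NOT 01111010101111100101 = 10000101010000011010 = -502758
R = −(-502758) = 502758 = 01111010101111100110
R = 502758 + 267684 = 770442; wraps to -278134 = 10111100000110001010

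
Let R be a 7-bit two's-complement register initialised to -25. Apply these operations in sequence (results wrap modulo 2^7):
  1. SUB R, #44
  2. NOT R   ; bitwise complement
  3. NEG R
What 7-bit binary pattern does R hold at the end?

0111100

Start: R = -25 = 1100111.
R = -25 − 44 = -69; wraps to 59 = 0111011
R = NOT 0111011 = 1000100 = -60
R = −(-60) = 60 = 0111100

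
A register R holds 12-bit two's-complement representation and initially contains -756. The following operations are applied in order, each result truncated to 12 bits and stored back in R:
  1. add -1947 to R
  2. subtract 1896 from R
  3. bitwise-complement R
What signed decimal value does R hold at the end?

502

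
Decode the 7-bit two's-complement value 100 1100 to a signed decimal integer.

MSB is 1, so the value is negative.
Invert: 0110011. Add 1: 0110100 = 52. So the value is −52.

-52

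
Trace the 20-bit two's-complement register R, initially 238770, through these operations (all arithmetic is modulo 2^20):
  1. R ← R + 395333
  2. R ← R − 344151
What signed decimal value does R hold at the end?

Start: R = 238770 = 00111010010010110010.
R = 238770 + 395333 = 634103; wraps to -414473 = 10011010110011110111
R = -414473 − 344151 = -758624; wraps to 289952 = 01000110110010100000

289952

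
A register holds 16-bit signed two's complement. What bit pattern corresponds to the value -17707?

1011101011010101

|-17707| = 17707 = 0100010100101011 in 16 bits.
Invert the bits: 1011101011010100. Add 1: 1011101011010101.
Check: 1011101011010101 reads as 47829 − 65536 = -17707.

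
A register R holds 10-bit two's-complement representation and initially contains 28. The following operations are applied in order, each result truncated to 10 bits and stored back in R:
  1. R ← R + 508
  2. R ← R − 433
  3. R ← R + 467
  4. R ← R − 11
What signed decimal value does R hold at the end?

-465

Start: R = 28 = 0000011100.
R = 28 + 508 = 536; wraps to -488 = 1000011000
R = -488 − 433 = -921; wraps to 103 = 0001100111
R = 103 + 467 = 570; wraps to -454 = 1000111010
R = -454 − 11 = -465 = 1000101111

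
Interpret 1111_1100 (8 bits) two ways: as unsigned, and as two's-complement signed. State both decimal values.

Unsigned: 11111100 = 252.
Signed: MSB=1 → 252 − 256 = -4.

unsigned = 252, signed = -4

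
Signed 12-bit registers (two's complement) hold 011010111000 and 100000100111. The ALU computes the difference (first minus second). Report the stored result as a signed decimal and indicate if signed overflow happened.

-367; overflow

011010111000 = 1720 (signed)
100000100111 = -2009 (signed)
Subtract via negate-and-add: invert 100000100111 + 1 = 011111011001 (i.e. 2009).
  011010111000
+ 011111011001
= 111010010001
Result 111010010001: MSB = 1 → 3729 − 4096 = -367.
Both addends (after negating the subtrahend) are non-negative but the stored result is negative: signed overflow. The true value 1720 − (-2009) = 3729 lies outside [-2048, 2047].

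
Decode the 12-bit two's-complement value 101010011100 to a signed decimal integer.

MSB is 1, so the value is negative.
Invert: 010101100011. Add 1: 010101100100 = 1380. So the value is −1380.

-1380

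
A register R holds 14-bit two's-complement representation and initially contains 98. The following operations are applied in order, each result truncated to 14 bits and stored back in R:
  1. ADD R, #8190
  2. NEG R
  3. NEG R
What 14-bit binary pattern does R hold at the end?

Start: R = 98 = 00000001100010.
R = 98 + 8190 = 8288; wraps to -8096 = 10000001100000
R = −(-8096) = 8096 = 01111110100000
R = −(8096) = -8096 = 10000001100000

10000001100000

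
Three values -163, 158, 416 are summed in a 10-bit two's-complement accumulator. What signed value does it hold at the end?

411

-163 + 158 = -5 (1111111011)
-5 + 416 = 411 (0110011011)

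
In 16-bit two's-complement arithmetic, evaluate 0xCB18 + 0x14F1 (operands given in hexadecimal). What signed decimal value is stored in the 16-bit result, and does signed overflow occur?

-8183; no overflow

0xCB18 = 1100101100011000 = -13544 (signed)
0x14F1 = 0001010011110001 = 5361 (signed)
  1100101100011000
+ 0001010011110001
= 1110000000001001
Result 1110000000001001: MSB = 1 → 57353 − 65536 = -8183.
Addends have opposite signs, so signed overflow cannot occur.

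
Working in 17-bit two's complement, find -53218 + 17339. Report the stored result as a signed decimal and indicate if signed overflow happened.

-35879; no overflow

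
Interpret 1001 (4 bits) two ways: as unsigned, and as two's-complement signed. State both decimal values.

Unsigned: 1001 = 9.
Signed: MSB=1 → 9 − 16 = -7.

unsigned = 9, signed = -7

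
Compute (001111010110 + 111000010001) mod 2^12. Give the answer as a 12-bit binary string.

  001111010110
+ 111000010001
= 000111100111  (discard carry-out 1)

000111100111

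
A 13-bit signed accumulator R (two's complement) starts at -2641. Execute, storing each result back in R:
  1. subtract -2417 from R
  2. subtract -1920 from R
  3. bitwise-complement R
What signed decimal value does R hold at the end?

-1697

Start: R = -2641 = 1010110101111.
R = -2641 − (-2417) = -224 = 1111100100000
R = -224 − (-1920) = 1696 = 0011010100000
R = NOT 0011010100000 = 1100101011111 = -1697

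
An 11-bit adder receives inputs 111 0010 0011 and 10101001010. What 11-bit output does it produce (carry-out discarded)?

  11100100011
+ 10101001010
= 10001101101  (discard carry-out 1)

10001101101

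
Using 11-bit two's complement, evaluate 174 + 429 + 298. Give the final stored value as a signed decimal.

174 + 429 = 603 (01001011011)
603 + 298 = 901 (01110000101)

901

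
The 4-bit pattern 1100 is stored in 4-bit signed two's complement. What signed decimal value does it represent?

-4

MSB is 1, so the value is negative.
Unsigned reading: 12. Subtract 2^4 = 16: 12 − 16 = -4.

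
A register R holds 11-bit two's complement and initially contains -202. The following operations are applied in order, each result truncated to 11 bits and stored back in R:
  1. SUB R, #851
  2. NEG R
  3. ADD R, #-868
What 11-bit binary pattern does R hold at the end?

Start: R = -202 = 11100110110.
R = -202 − 851 = -1053; wraps to 995 = 01111100011
R = −(995) = -995 = 10000011101
R = -995 + (-868) = -1863; wraps to 185 = 00010111001

00010111001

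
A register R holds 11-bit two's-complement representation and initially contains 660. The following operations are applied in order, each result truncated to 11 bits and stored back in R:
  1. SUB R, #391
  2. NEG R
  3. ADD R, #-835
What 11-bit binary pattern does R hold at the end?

01110110000

Start: R = 660 = 01010010100.
R = 660 − 391 = 269 = 00100001101
R = −(269) = -269 = 11011110011
R = -269 + (-835) = -1104; wraps to 944 = 01110110000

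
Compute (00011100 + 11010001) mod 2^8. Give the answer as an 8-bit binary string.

  00011100
+ 11010001
= 11101101

11101101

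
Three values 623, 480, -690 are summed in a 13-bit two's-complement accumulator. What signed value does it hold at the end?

413

623 + 480 = 1103 (0010001001111)
1103 + (-690) = 413 (0000110011101)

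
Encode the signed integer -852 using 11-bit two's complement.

10010101100

|-852| = 852 = 01101010100 in 11 bits.
Invert the bits: 10010101011. Add 1: 10010101100.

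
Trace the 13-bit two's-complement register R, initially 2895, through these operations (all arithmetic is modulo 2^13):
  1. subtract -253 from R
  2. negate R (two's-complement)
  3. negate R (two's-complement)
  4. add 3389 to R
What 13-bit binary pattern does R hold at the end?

1100110001001

Start: R = 2895 = 0101101001111.
R = 2895 − (-253) = 3148 = 0110001001100
R = −(3148) = -3148 = 1001110110100
R = −(-3148) = 3148 = 0110001001100
R = 3148 + 3389 = 6537; wraps to -1655 = 1100110001001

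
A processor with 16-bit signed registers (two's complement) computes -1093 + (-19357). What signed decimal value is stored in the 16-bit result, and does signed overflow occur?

-20450; no overflow

-1093 → 1111101110111011
-19357 → 1011010001100011
  1111101110111011
+ 1011010001100011
= 1011000000011110  (discard carry-out 1)
Result 1011000000011110: MSB = 1 → 45086 − 65536 = -20450.
Both addends are negative and so is the stored result: no signed overflow.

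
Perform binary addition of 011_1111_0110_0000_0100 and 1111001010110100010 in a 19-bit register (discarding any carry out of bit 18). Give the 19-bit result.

  0111111011000000100
+ 1111001010110100010
= 0111000101110100110  (discard carry-out 1)

0111000101110100110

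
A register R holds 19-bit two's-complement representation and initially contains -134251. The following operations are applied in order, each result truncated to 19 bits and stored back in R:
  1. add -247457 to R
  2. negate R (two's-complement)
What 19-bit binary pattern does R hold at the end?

Start: R = -134251 = 1011111001110010101.
R = -134251 + (-247457) = -381708; wraps to 142580 = 0100010110011110100
R = −(142580) = -142580 = 1011101001100001100

1011101001100001100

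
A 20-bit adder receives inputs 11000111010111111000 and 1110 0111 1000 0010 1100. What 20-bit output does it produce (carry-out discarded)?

  11000111010111111000
+ 11100111100000101100
= 10101110111000100100  (discard carry-out 1)

10101110111000100100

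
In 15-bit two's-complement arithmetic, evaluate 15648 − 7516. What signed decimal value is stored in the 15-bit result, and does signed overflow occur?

8132; no overflow

15648 → 011110100100000
7516 → 001110101011100
Subtract via negate-and-add: invert 001110101011100 + 1 = 110001010100100 (i.e. -7516).
  011110100100000
+ 110001010100100
= 001111111000100  (discard carry-out 1)
Result 001111111000100: MSB = 0 → value 8132.
Addends (after negating the subtrahend) have opposite signs, so signed overflow cannot occur.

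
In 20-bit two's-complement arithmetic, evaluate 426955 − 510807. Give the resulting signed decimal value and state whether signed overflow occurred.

-83852; no overflow

426955 → 01101000001111001011
510807 → 01111100101101010111
Subtract via negate-and-add: invert 01111100101101010111 + 1 = 10000011010010101001 (i.e. -510807).
  01101000001111001011
+ 10000011010010101001
= 11101011100001110100
Result 11101011100001110100: MSB = 1 → 964724 − 1048576 = -83852.
Addends (after negating the subtrahend) have opposite signs, so signed overflow cannot occur.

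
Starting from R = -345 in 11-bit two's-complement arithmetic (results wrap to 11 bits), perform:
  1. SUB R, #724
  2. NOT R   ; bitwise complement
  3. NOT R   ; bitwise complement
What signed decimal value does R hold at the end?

979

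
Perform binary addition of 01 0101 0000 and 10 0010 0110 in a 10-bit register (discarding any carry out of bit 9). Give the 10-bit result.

  0101010000
+ 1000100110
= 1101110110

1101110110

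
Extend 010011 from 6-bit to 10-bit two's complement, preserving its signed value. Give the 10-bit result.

MSB of 010011 is 0; replicate it into the new high bits.
0000|010011 → 0000010011 (still 19).

0000010011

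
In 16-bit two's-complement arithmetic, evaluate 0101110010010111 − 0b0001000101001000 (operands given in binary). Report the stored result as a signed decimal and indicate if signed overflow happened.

19279; no overflow

0101110010010111 = 23703 (signed)
0b0001000101001000 → 0001000101001000 = 4424 (signed)
Subtract via negate-and-add: invert 0001000101001000 + 1 = 1110111010111000 (i.e. -4424).
  0101110010010111
+ 1110111010111000
= 0100101101001111  (discard carry-out 1)
Result 0100101101001111: MSB = 0 → value 19279.
Addends (after negating the subtrahend) have opposite signs, so signed overflow cannot occur.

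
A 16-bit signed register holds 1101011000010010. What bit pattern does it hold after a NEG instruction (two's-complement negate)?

0010100111101110

Invert: 0010100111101101. Add 1: 0010100111101110.
Check: 1101011000010010 = -10734, 0010100111101110 = 10734.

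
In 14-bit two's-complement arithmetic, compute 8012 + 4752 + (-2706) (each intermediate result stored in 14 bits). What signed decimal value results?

-6326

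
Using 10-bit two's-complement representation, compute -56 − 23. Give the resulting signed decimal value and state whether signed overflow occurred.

-56 → 1111001000
23 → 0000010111
Subtract via negate-and-add: invert 0000010111 + 1 = 1111101001 (i.e. -23).
  1111001000
+ 1111101001
= 1110110001  (discard carry-out 1)
Result 1110110001: MSB = 1 → 945 − 1024 = -79.
Both addends (after negating the subtrahend) are negative and so is the stored result: no signed overflow.

-79; no overflow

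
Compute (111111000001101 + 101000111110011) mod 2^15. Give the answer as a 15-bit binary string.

101000000000000

  111111000001101
+ 101000111110011
= 101000000000000  (discard carry-out 1)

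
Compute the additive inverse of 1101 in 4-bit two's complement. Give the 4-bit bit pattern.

0011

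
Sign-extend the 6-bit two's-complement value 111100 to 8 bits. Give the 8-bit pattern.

MSB of 111100 is 1; replicate it into the new high bits.
11|111100 → 11111100 (still -4).

11111100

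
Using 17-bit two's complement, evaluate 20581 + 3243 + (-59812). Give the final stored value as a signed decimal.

-35988

20581 + 3243 = 23824 (00101110100010000)
23824 + (-59812) = -35988 (10111001101101100)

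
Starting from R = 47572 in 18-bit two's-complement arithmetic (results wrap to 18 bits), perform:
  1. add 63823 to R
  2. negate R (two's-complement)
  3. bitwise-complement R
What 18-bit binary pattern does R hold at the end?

011011001100100010

Start: R = 47572 = 001011100111010100.
R = 47572 + 63823 = 111395 = 011011001100100011
R = −(111395) = -111395 = 100100110011011101
R = NOT 100100110011011101 = 011011001100100010 = 111394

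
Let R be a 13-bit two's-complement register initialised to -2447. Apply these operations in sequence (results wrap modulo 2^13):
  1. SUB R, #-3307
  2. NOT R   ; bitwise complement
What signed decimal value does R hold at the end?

Start: R = -2447 = 1011001110001.
R = -2447 − (-3307) = 860 = 0001101011100
R = NOT 0001101011100 = 1110010100011 = -861

-861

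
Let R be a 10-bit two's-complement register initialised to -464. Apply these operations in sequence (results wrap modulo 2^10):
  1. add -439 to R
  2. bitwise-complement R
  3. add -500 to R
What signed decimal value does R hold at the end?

Start: R = -464 = 1000110000.
R = -464 + (-439) = -903; wraps to 121 = 0001111001
R = NOT 0001111001 = 1110000110 = -122
R = -122 + (-500) = -622; wraps to 402 = 0110010010

402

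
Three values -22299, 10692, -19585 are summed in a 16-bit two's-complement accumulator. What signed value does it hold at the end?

-22299 + 10692 = -11607 (1101001010101001)
-11607 + (-19585) = -31192 (1000011000101000)

-31192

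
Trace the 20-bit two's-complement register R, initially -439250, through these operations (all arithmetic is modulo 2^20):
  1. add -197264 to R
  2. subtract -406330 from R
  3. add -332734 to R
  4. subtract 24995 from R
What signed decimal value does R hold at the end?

Start: R = -439250 = 10010100110000101110.
R = -439250 + (-197264) = -636514; wraps to 412062 = 01100100100110011110
R = 412062 − (-406330) = 818392; wraps to -230184 = 11000111110011011000
R = -230184 + (-332734) = -562918; wraps to 485658 = 01110110100100011010
R = 485658 − 24995 = 460663 = 01110000011101110111

460663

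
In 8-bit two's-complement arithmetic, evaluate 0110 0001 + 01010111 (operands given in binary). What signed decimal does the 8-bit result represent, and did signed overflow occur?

0110 0001 → 01100001 = 97 (signed)
01010111 = 87 (signed)
  01100001
+ 01010111
= 10111000
Result 10111000: MSB = 1 → 184 − 256 = -72.
Both addends are non-negative but the stored result is negative: signed overflow. The true value 97 + 87 = 184 lies outside [-128, 127].

-72; overflow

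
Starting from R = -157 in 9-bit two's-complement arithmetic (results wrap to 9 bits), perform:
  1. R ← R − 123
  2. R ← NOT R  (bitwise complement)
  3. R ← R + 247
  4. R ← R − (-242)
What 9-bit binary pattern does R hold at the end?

100000000

Start: R = -157 = 101100011.
R = -157 − 123 = -280; wraps to 232 = 011101000
R = NOT 011101000 = 100010111 = -233
R = -233 + 247 = 14 = 000001110
R = 14 − (-242) = 256; wraps to -256 = 100000000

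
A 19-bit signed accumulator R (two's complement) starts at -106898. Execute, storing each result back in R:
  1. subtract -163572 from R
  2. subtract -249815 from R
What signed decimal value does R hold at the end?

-217799

Start: R = -106898 = 1100101111001101110.
R = -106898 − (-163572) = 56674 = 0001101110101100010
R = 56674 − (-249815) = 306489; wraps to -217799 = 1001010110100111001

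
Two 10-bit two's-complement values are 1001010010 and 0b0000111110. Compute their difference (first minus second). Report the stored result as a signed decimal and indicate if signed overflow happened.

-492; no overflow

1001010010 = -430 (signed)
0b0000111110 → 0000111110 = 62 (signed)
Subtract via negate-and-add: invert 0000111110 + 1 = 1111000010 (i.e. -62).
  1001010010
+ 1111000010
= 1000010100  (discard carry-out 1)
Result 1000010100: MSB = 1 → 532 − 1024 = -492.
Both addends (after negating the subtrahend) are negative and so is the stored result: no signed overflow.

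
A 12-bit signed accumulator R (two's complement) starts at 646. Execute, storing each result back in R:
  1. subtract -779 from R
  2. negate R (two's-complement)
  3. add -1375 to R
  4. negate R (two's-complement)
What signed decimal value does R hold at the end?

Start: R = 646 = 001010000110.
R = 646 − (-779) = 1425 = 010110010001
R = −(1425) = -1425 = 101001101111
R = -1425 + (-1375) = -2800; wraps to 1296 = 010100010000
R = −(1296) = -1296 = 101011110000

-1296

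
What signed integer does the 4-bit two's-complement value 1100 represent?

-4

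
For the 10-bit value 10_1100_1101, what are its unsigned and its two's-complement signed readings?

unsigned = 717, signed = -307

Unsigned: 1011001101 = 717.
Signed: MSB=1 → 717 − 1024 = -307.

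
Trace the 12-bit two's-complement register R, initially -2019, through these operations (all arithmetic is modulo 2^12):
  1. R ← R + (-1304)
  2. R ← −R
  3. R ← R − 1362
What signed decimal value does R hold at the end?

1961

Start: R = -2019 = 100000011101.
R = -2019 + (-1304) = -3323; wraps to 773 = 001100000101
R = −(773) = -773 = 110011111011
R = -773 − 1362 = -2135; wraps to 1961 = 011110101001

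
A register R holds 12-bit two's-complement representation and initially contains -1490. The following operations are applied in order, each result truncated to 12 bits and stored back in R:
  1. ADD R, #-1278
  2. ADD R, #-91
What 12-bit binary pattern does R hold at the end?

Start: R = -1490 = 101000101110.
R = -1490 + (-1278) = -2768; wraps to 1328 = 010100110000
R = 1328 + (-91) = 1237 = 010011010101

010011010101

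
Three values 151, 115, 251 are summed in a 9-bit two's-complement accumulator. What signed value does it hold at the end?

5

151 + 115 = 266 → wraps to -246 (100001010)
-246 + 251 = 5 (000000101)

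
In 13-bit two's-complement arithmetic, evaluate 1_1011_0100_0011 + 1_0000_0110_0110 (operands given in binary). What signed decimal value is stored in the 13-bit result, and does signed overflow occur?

1_1011_0100_0011 → 1101101000011 = -1213 (signed)
1_0000_0110_0110 → 1000001100110 = -3994 (signed)
  1101101000011
+ 1000001100110
= 0101110101001  (discard carry-out 1)
Result 0101110101001: MSB = 0 → value 2985.
Both addends are negative but the stored result is non-negative: signed overflow. The true value -1213 + (-3994) = -5207 lies outside [-4096, 4095].

2985; overflow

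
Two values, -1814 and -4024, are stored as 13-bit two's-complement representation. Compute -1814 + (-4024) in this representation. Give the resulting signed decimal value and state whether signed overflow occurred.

-1814 → 1100011101010
-4024 → 1000001001000
  1100011101010
+ 1000001001000
= 0100100110010  (discard carry-out 1)
Result 0100100110010: MSB = 0 → value 2354.
Both addends are negative but the stored result is non-negative: signed overflow. The true value -1814 + (-4024) = -5838 lies outside [-4096, 4095].

2354; overflow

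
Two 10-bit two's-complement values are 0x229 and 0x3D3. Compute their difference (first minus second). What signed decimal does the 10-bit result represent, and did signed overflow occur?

-426; no overflow

0x229 = 1000101001 = -471 (signed)
0x3D3 = 1111010011 = -45 (signed)
Subtract via negate-and-add: invert 1111010011 + 1 = 0000101101 (i.e. 45).
  1000101001
+ 0000101101
= 1001010110
Result 1001010110: MSB = 1 → 598 − 1024 = -426.
Addends (after negating the subtrahend) have opposite signs, so signed overflow cannot occur.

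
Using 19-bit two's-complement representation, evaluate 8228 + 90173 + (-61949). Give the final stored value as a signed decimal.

36452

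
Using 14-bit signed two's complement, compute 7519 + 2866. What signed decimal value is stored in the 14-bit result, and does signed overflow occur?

7519 → 01110101011111
2866 → 00101100110010
  01110101011111
+ 00101100110010
= 10100010010001
Result 10100010010001: MSB = 1 → 10385 − 16384 = -5999.
Both addends are non-negative but the stored result is negative: signed overflow. The true value 7519 + 2866 = 10385 lies outside [-8192, 8191].

-5999; overflow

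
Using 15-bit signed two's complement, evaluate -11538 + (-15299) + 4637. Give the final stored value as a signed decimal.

10568

-11538 + (-15299) = -26837 → wraps to 5931 (001011100101011)
5931 + 4637 = 10568 (010100101001000)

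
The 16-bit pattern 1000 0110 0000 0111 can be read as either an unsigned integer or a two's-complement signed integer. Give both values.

unsigned = 34311, signed = -31225

Unsigned: 1000011000000111 = 34311.
Signed: MSB=1 → 34311 − 65536 = -31225.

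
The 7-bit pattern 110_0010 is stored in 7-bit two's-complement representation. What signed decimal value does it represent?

-30

MSB is 1, so the value is negative.
Unsigned reading: 98. Subtract 2^7 = 128: 98 − 128 = -30.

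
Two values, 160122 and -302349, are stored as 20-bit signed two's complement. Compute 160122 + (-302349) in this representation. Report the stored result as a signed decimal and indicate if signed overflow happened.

-142227; no overflow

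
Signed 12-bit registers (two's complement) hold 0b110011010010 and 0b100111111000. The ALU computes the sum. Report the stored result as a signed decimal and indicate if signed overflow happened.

1738; overflow

0b110011010010 → 110011010010 = -814 (signed)
0b100111111000 → 100111111000 = -1544 (signed)
  110011010010
+ 100111111000
= 011011001010  (discard carry-out 1)
Result 011011001010: MSB = 0 → value 1738.
Both addends are negative but the stored result is non-negative: signed overflow. The true value -814 + (-1544) = -2358 lies outside [-2048, 2047].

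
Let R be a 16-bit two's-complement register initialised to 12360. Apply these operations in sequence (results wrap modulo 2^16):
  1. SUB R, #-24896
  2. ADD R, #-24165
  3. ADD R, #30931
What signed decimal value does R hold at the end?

Start: R = 12360 = 0011000001001000.
R = 12360 − (-24896) = 37256; wraps to -28280 = 1001000110001000
R = -28280 + (-24165) = -52445; wraps to 13091 = 0011001100100011
R = 13091 + 30931 = 44022; wraps to -21514 = 1010101111110110

-21514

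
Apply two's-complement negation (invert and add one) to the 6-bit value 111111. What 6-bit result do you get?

Invert: 000000. Add 1: 000001.

000001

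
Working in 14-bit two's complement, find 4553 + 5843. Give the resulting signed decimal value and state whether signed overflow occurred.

4553 → 01000111001001
5843 → 01011011010011
  01000111001001
+ 01011011010011
= 10100010011100
Result 10100010011100: MSB = 1 → 10396 − 16384 = -5988.
Both addends are non-negative but the stored result is negative: signed overflow. The true value 4553 + 5843 = 10396 lies outside [-8192, 8191].

-5988; overflow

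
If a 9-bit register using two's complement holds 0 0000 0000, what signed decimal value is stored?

MSB is 0, so the value is non-negative: 000000000 = 0.

0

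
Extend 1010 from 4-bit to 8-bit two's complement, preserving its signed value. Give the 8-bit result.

MSB of 1010 is 1; replicate it into the new high bits.
1111|1010 → 11111010 (still -6).

11111010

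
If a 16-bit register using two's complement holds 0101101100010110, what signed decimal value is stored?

23318

MSB is 0, so the value is non-negative: 0101101100010110 = 23318.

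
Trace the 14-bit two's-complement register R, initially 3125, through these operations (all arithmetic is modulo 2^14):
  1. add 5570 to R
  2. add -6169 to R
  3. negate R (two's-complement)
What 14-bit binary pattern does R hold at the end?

Start: R = 3125 = 00110000110101.
R = 3125 + 5570 = 8695; wraps to -7689 = 10000111110111
R = -7689 + (-6169) = -13858; wraps to 2526 = 00100111011110
R = −(2526) = -2526 = 11011000100010

11011000100010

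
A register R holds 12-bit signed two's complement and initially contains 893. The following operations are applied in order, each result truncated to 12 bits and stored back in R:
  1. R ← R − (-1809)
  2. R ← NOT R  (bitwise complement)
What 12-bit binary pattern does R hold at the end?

Start: R = 893 = 001101111101.
R = 893 − (-1809) = 2702; wraps to -1394 = 101010001110
R = NOT 101010001110 = 010101110001 = 1393

010101110001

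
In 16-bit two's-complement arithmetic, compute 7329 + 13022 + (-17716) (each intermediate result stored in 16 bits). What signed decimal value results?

2635

7329 + 13022 = 20351 (0100111101111111)
20351 + (-17716) = 2635 (0000101001001011)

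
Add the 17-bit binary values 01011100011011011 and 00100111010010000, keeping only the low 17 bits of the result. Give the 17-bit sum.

10000011101101011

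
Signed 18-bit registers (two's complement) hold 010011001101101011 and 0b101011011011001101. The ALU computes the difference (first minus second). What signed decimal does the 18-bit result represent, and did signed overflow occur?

010011001101101011 = 78699 (signed)
0b101011011011001101 → 101011011011001101 = -84275 (signed)
Subtract via negate-and-add: invert 101011011011001101 + 1 = 010100100100110011 (i.e. 84275).
  010011001101101011
+ 010100100100110011
= 100111110010011110
Result 100111110010011110: MSB = 1 → 162974 − 262144 = -99170.
Both addends (after negating the subtrahend) are non-negative but the stored result is negative: signed overflow. The true value 78699 − (-84275) = 162974 lies outside [-131072, 131071].

-99170; overflow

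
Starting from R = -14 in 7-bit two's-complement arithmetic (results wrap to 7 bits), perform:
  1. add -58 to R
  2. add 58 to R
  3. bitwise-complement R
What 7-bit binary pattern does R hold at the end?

0001101

Start: R = -14 = 1110010.
R = -14 + (-58) = -72; wraps to 56 = 0111000
R = 56 + 58 = 114; wraps to -14 = 1110010
R = NOT 1110010 = 0001101 = 13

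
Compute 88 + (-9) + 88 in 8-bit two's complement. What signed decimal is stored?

88 + (-9) = 79 (01001111)
79 + 88 = 167 → wraps to -89 (10100111)

-89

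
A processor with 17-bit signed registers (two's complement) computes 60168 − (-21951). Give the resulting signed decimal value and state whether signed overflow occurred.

60168 → 01110101100001000
-21951 → 11010101001000001
Subtract via negate-and-add: invert 11010101001000001 + 1 = 00101010110111111 (i.e. 21951).
  01110101100001000
+ 00101010110111111
= 10100000011000111
Result 10100000011000111: MSB = 1 → 82119 − 131072 = -48953.
Both addends (after negating the subtrahend) are non-negative but the stored result is negative: signed overflow. The true value 60168 − (-21951) = 82119 lies outside [-65536, 65535].

-48953; overflow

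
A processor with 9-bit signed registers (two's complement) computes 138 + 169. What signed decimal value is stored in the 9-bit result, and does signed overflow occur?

138 → 010001010
169 → 010101001
  010001010
+ 010101001
= 100110011
Result 100110011: MSB = 1 → 307 − 512 = -205.
Both addends are non-negative but the stored result is negative: signed overflow. The true value 138 + 169 = 307 lies outside [-256, 255].

-205; overflow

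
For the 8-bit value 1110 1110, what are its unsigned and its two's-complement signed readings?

unsigned = 238, signed = -18

Unsigned: 11101110 = 238.
Signed: MSB=1 → 238 − 256 = -18.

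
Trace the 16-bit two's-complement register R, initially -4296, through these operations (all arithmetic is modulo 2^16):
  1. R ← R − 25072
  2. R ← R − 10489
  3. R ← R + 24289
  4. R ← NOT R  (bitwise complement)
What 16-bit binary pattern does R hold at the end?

0011110011001111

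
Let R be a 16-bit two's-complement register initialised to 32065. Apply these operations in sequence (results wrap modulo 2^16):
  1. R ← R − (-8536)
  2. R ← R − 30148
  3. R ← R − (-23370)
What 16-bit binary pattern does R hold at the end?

1000010000011111

Start: R = 32065 = 0111110101000001.
R = 32065 − (-8536) = 40601; wraps to -24935 = 1001111010011001
R = -24935 − 30148 = -55083; wraps to 10453 = 0010100011010101
R = 10453 − (-23370) = 33823; wraps to -31713 = 1000010000011111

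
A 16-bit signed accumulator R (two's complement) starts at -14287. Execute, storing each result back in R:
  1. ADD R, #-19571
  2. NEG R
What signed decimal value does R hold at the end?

-31678

Start: R = -14287 = 1100100000110001.
R = -14287 + (-19571) = -33858; wraps to 31678 = 0111101110111110
R = −(31678) = -31678 = 1000010001000010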